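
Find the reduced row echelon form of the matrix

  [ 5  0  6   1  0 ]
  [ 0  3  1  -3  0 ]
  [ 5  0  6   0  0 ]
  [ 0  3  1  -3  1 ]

R1 → 1/5·R1
  [ 1  0  6/5  1/5  0 ]
  [ 0  3    1   -3  0 ]
  [ 5  0    6    0  0 ]
  [ 0  3    1   -3  1 ]
R3 → R3 − 5·R1
  [ 1  0  6/5  1/5  0 ]
  [ 0  3    1   -3  0 ]
  [ 0  0    0   -1  0 ]
  [ 0  3    1   -3  1 ]
R2 → 1/3·R2
  [ 1  0  6/5  1/5  0 ]
  [ 0  1  1/3   -1  0 ]
  [ 0  0    0   -1  0 ]
  [ 0  3    1   -3  1 ]
R4 → R4 − 3·R2
  [ 1  0  6/5  1/5  0 ]
  [ 0  1  1/3   -1  0 ]
  [ 0  0    0   -1  0 ]
  [ 0  0    0    0  1 ]
R3 → -1·R3
  [ 1  0  6/5  1/5  0 ]
  [ 0  1  1/3   -1  0 ]
  [ 0  0    0    1  0 ]
  [ 0  0    0    0  1 ]
R2 → R2 + R3
  [ 1  0  6/5  1/5  0 ]
  [ 0  1  1/3    0  0 ]
  [ 0  0    0    1  0 ]
  [ 0  0    0    0  1 ]
R1 → R1 − 1/5·R3
  [ 1  0  6/5  0  0 ]
  [ 0  1  1/3  0  0 ]
  [ 0  0    0  1  0 ]
  [ 0  0    0  0  1 ]

[[1, 0, 6/5, 0, 0], [0, 1, 1/3, 0, 0], [0, 0, 0, 1, 0], [0, 0, 0, 0, 1]]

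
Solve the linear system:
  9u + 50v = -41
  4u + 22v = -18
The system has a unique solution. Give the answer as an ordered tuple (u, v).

Form the augmented matrix and row-reduce:
  [ 9  50  |  -41 ]
  [ 4  22  |  -18 ]
ρ1 := 1/9·ρ1
  [ 1  50/9  |  -41/9 ]
  [ 4    22  |    -18 ]
ρ2 := ρ2 − 4·ρ1
  [ 1  50/9  |  -41/9 ]
  [ 0  -2/9  |    2/9 ]
ρ2 := -9/2·ρ2
  [ 1  50/9  |  -41/9 ]
  [ 0     1  |     -1 ]
ρ1 := ρ1 − 50/9·ρ2
  [ 1  0  |   1 ]
  [ 0  1  |  -1 ]
Reading off the last column: u = 1, v = -1.

(1, -1)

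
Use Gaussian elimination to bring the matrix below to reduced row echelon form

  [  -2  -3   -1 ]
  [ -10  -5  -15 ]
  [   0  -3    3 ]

ρ1 → -1/2·ρ1
ρ2 → ρ2 + 10·ρ1
ρ2 → 1/10·ρ2
ρ3 → ρ3 + 3·ρ2
ρ1 → ρ1 − 3/2·ρ2

[[1, 0, 2], [0, 1, -1], [0, 0, 0]]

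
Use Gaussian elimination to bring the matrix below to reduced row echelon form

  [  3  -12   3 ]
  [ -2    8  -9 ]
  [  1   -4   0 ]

[[1, -4, 0], [0, 0, 1], [0, 0, 0]]

r1 -> 1/3·r1
  [  1  -4   1 ]
  [ -2   8  -9 ]
  [  1  -4   0 ]
r2 -> r2 + 2·r1
  [ 1  -4   1 ]
  [ 0   0  -7 ]
  [ 1  -4   0 ]
r3 -> r3 − r1
  [ 1  -4   1 ]
  [ 0   0  -7 ]
  [ 0   0  -1 ]
r2 -> -1/7·r2
  [ 1  -4   1 ]
  [ 0   0   1 ]
  [ 0   0  -1 ]
r3 -> r3 + r2
  [ 1  -4  1 ]
  [ 0   0  1 ]
  [ 0   0  0 ]
r1 -> r1 − r2
  [ 1  -4  0 ]
  [ 0   0  1 ]
  [ 0   0  0 ]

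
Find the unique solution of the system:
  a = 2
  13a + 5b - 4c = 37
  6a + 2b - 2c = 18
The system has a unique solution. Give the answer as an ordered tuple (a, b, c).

(2, -1, -4)

Form the augmented matrix and row-reduce:
  [  1  0   0  |   2 ]
  [ 13  5  -4  |  37 ]
  [  6  2  -2  |  18 ]
R2 := R2 − 13·R1
R3 := R3 − 6·R1
R2 := 1/5·R2
R3 := R3 − 2·R2
R3 := -5/2·R3
R2 := R2 + 4/5·R3
Reading off the last column: a = 2, b = -1, c = -4.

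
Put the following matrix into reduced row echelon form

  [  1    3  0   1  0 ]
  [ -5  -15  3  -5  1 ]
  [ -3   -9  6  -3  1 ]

ρ2 ← ρ2 + 5·ρ1
  [  1   3  0   1  0 ]
  [  0   0  3   0  1 ]
  [ -3  -9  6  -3  1 ]
ρ3 ← ρ3 + 3·ρ1
  [ 1  3  0  1  0 ]
  [ 0  0  3  0  1 ]
  [ 0  0  6  0  1 ]
ρ2 ← 1/3·ρ2
  [ 1  3  0  1    0 ]
  [ 0  0  1  0  1/3 ]
  [ 0  0  6  0    1 ]
ρ3 ← ρ3 − 6·ρ2
  [ 1  3  0  1    0 ]
  [ 0  0  1  0  1/3 ]
  [ 0  0  0  0   -1 ]
ρ3 ← -1·ρ3
  [ 1  3  0  1    0 ]
  [ 0  0  1  0  1/3 ]
  [ 0  0  0  0    1 ]
ρ2 ← ρ2 − 1/3·ρ3
  [ 1  3  0  1  0 ]
  [ 0  0  1  0  0 ]
  [ 0  0  0  0  1 ]

[[1, 3, 0, 1, 0], [0, 0, 1, 0, 0], [0, 0, 0, 0, 1]]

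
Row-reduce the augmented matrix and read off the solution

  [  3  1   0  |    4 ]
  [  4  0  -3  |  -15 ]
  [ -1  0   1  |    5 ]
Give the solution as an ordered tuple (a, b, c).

(0, 4, 5)

R1 := 1/3·R1
R2 := R2 − 4·R1
R3 := R3 + R1
R2 := -3/4·R2
R3 := R3 − 1/3·R2
R3 := 4·R3
R2 := R2 − 9/4·R3
R1 := R1 − 1/3·R2
Reading off the last column: a = 0, b = 4, c = 5.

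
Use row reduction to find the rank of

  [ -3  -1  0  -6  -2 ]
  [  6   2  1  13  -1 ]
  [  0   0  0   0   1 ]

r1 := -1/3·r1
  [ 1  1/3  0   2  2/3 ]
  [ 6    2  1  13   -1 ]
  [ 0    0  0   0    1 ]
r2 := r2 − 6·r1
  [ 1  1/3  0  2  2/3 ]
  [ 0    0  1  1   -5 ]
  [ 0    0  0  0    1 ]
r2 := r2 + 5·r3
  [ 1  1/3  0  2  2/3 ]
  [ 0    0  1  1    0 ]
  [ 0    0  0  0    1 ]
r1 := r1 − 2/3·r3
  [ 1  1/3  0  2  0 ]
  [ 0    0  1  1  0 ]
  [ 0    0  0  0  1 ]
The reduced form has 3 nonzero rows.

rank = 3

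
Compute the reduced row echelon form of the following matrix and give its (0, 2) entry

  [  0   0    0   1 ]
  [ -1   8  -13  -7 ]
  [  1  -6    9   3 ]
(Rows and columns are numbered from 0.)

-3

R1 <=> R2
R1 -> -1·R1
R3 -> R3 − R1
R2 <=> R3
R2 -> 1/2·R2
R2 -> R2 + 2·R3
R1 -> R1 − 7·R3
R1 -> R1 + 8·R2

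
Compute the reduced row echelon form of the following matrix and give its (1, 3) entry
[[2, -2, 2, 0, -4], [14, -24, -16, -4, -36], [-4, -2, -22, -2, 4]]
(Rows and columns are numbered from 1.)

ρ1 ← 1/2·ρ1
  [  1   -1    1   0   -2 ]
  [ 14  -24  -16  -4  -36 ]
  [ -4   -2  -22  -2    4 ]
ρ2 ← ρ2 − 14·ρ1
  [  1   -1    1   0  -2 ]
  [  0  -10  -30  -4  -8 ]
  [ -4   -2  -22  -2   4 ]
ρ3 ← ρ3 + 4·ρ1
  [ 1   -1    1   0  -2 ]
  [ 0  -10  -30  -4  -8 ]
  [ 0   -6  -18  -2  -4 ]
ρ2 ← -1/10·ρ2
  [ 1  -1    1    0   -2 ]
  [ 0   1    3  2/5  4/5 ]
  [ 0  -6  -18   -2   -4 ]
ρ3 ← ρ3 + 6·ρ2
  [ 1  -1  1    0   -2 ]
  [ 0   1  3  2/5  4/5 ]
  [ 0   0  0  2/5  4/5 ]
ρ3 ← 5/2·ρ3
  [ 1  -1  1    0   -2 ]
  [ 0   1  3  2/5  4/5 ]
  [ 0   0  0    1    2 ]
ρ2 ← ρ2 − 2/5·ρ3
  [ 1  -1  1  0  -2 ]
  [ 0   1  3  0   0 ]
  [ 0   0  0  1   2 ]
ρ1 ← ρ1 + ρ2
  [ 1  0  4  0  -2 ]
  [ 0  1  3  0   0 ]
  [ 0  0  0  1   2 ]

4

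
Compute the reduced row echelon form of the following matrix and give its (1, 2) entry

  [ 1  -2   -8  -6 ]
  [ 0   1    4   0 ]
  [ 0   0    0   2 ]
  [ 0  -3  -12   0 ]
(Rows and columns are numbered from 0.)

R4 ← R4 + 3·R2
R3 ← 1/2·R3
R1 ← R1 + 6·R3
R1 ← R1 + 2·R2

4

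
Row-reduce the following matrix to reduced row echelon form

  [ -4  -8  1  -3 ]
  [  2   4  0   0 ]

R1 → -1/4·R1
  [ 1  2  -1/4  3/4 ]
  [ 2  4     0    0 ]
R2 → R2 − 2·R1
  [ 1  2  -1/4   3/4 ]
  [ 0  0   1/2  -3/2 ]
R2 → 2·R2
  [ 1  2  -1/4  3/4 ]
  [ 0  0     1   -3 ]
R1 → R1 + 1/4·R2
  [ 1  2  0   0 ]
  [ 0  0  1  -3 ]

[[1, 2, 0, 0], [0, 0, 1, -3]]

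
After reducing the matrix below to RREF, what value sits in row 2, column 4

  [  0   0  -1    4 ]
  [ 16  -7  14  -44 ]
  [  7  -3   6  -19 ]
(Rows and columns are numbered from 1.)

-4

ρ1 ↔ ρ2
  [ 16  -7  14  -44 ]
  [  0   0  -1    4 ]
  [  7  -3   6  -19 ]
ρ1 ← 1/16·ρ1
  [ 1  -7/16  7/8  -11/4 ]
  [ 0      0   -1      4 ]
  [ 7     -3    6    -19 ]
ρ3 ← ρ3 − 7·ρ1
  [ 1  -7/16   7/8  -11/4 ]
  [ 0      0    -1      4 ]
  [ 0   1/16  -1/8    1/4 ]
ρ2 ↔ ρ3
  [ 1  -7/16   7/8  -11/4 ]
  [ 0   1/16  -1/8    1/4 ]
  [ 0      0    -1      4 ]
ρ2 ← 16·ρ2
  [ 1  -7/16  7/8  -11/4 ]
  [ 0      1   -2      4 ]
  [ 0      0   -1      4 ]
ρ3 ← -1·ρ3
  [ 1  -7/16  7/8  -11/4 ]
  [ 0      1   -2      4 ]
  [ 0      0    1     -4 ]
ρ2 ← ρ2 + 2·ρ3
  [ 1  -7/16  7/8  -11/4 ]
  [ 0      1    0     -4 ]
  [ 0      0    1     -4 ]
ρ1 ← ρ1 − 7/8·ρ3
  [ 1  -7/16  0  3/4 ]
  [ 0      1  0   -4 ]
  [ 0      0  1   -4 ]
ρ1 ← ρ1 + 7/16·ρ2
  [ 1  0  0  -1 ]
  [ 0  1  0  -4 ]
  [ 0  0  1  -4 ]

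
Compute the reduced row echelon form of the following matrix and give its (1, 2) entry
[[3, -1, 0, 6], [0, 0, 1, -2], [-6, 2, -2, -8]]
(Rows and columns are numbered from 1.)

-1/3

ρ1 ← 1/3·ρ1
  [  1  -1/3   0   2 ]
  [  0     0   1  -2 ]
  [ -6     2  -2  -8 ]
ρ3 ← ρ3 + 6·ρ1
  [ 1  -1/3   0   2 ]
  [ 0     0   1  -2 ]
  [ 0     0  -2   4 ]
ρ3 ← ρ3 + 2·ρ2
  [ 1  -1/3  0   2 ]
  [ 0     0  1  -2 ]
  [ 0     0  0   0 ]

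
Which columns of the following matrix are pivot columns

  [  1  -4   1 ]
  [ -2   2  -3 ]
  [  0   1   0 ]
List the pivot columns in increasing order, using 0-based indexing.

ρ2 ← ρ2 + 2·ρ1
  [ 1  -4   1 ]
  [ 0  -6  -1 ]
  [ 0   1   0 ]
ρ2 ← -1/6·ρ2
  [ 1  -4    1 ]
  [ 0   1  1/6 ]
  [ 0   1    0 ]
ρ3 ← ρ3 − ρ2
  [ 1  -4     1 ]
  [ 0   1   1/6 ]
  [ 0   0  -1/6 ]
ρ3 ← -6·ρ3
  [ 1  -4    1 ]
  [ 0   1  1/6 ]
  [ 0   0    1 ]
ρ2 ← ρ2 − 1/6·ρ3
  [ 1  -4  1 ]
  [ 0   1  0 ]
  [ 0   0  1 ]
ρ1 ← ρ1 − ρ3
  [ 1  -4  0 ]
  [ 0   1  0 ]
  [ 0   0  1 ]
ρ1 ← ρ1 + 4·ρ2
  [ 1  0  0 ]
  [ 0  1  0 ]
  [ 0  0  1 ]
Pivot columns are the columns containing a leading 1.

0, 1, 2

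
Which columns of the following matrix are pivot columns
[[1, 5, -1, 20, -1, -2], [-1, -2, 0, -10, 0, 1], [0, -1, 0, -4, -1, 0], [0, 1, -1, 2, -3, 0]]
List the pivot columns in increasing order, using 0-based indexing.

0, 1, 2, 5

ρ2 ← ρ2 + ρ1
  [ 1   5  -1  20  -1  -2 ]
  [ 0   3  -1  10  -1  -1 ]
  [ 0  -1   0  -4  -1   0 ]
  [ 0   1  -1   2  -3   0 ]
ρ2 ← 1/3·ρ2
  [ 1   5    -1    20    -1    -2 ]
  [ 0   1  -1/3  10/3  -1/3  -1/3 ]
  [ 0  -1     0    -4    -1     0 ]
  [ 0   1    -1     2    -3     0 ]
ρ3 ← ρ3 + ρ2
  [ 1  5    -1    20    -1    -2 ]
  [ 0  1  -1/3  10/3  -1/3  -1/3 ]
  [ 0  0  -1/3  -2/3  -4/3  -1/3 ]
  [ 0  1    -1     2    -3     0 ]
ρ4 ← ρ4 − ρ2
  [ 1  5    -1    20    -1    -2 ]
  [ 0  1  -1/3  10/3  -1/3  -1/3 ]
  [ 0  0  -1/3  -2/3  -4/3  -1/3 ]
  [ 0  0  -2/3  -4/3  -8/3   1/3 ]
ρ3 ← -3·ρ3
  [ 1  5    -1    20    -1    -2 ]
  [ 0  1  -1/3  10/3  -1/3  -1/3 ]
  [ 0  0     1     2     4     1 ]
  [ 0  0  -2/3  -4/3  -8/3   1/3 ]
ρ4 ← ρ4 + 2/3·ρ3
  [ 1  5    -1    20    -1    -2 ]
  [ 0  1  -1/3  10/3  -1/3  -1/3 ]
  [ 0  0     1     2     4     1 ]
  [ 0  0     0     0     0     1 ]
ρ3 ← ρ3 − ρ4
  [ 1  5    -1    20    -1    -2 ]
  [ 0  1  -1/3  10/3  -1/3  -1/3 ]
  [ 0  0     1     2     4     0 ]
  [ 0  0     0     0     0     1 ]
ρ2 ← ρ2 + 1/3·ρ4
  [ 1  5    -1    20    -1  -2 ]
  [ 0  1  -1/3  10/3  -1/3   0 ]
  [ 0  0     1     2     4   0 ]
  [ 0  0     0     0     0   1 ]
ρ1 ← ρ1 + 2·ρ4
  [ 1  5    -1    20    -1  0 ]
  [ 0  1  -1/3  10/3  -1/3  0 ]
  [ 0  0     1     2     4  0 ]
  [ 0  0     0     0     0  1 ]
ρ2 ← ρ2 + 1/3·ρ3
  [ 1  5  -1  20  -1  0 ]
  [ 0  1   0   4   1  0 ]
  [ 0  0   1   2   4  0 ]
  [ 0  0   0   0   0  1 ]
ρ1 ← ρ1 + ρ3
  [ 1  5  0  22  3  0 ]
  [ 0  1  0   4  1  0 ]
  [ 0  0  1   2  4  0 ]
  [ 0  0  0   0  0  1 ]
ρ1 ← ρ1 − 5·ρ2
  [ 1  0  0  2  -2  0 ]
  [ 0  1  0  4   1  0 ]
  [ 0  0  1  2   4  0 ]
  [ 0  0  0  0   0  1 ]
Pivot columns are the columns containing a leading 1.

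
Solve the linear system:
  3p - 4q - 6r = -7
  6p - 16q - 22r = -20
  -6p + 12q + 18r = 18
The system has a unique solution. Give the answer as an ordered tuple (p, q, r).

Form the augmented matrix and row-reduce:
  [  3   -4   -6  |   -7 ]
  [  6  -16  -22  |  -20 ]
  [ -6   12   18  |   18 ]
Multiply R1 by 1/3.
  [  1  -4/3   -2  |  -7/3 ]
  [  6   -16  -22  |   -20 ]
  [ -6    12   18  |    18 ]
Subtract 6 times R1 from R2.
  [  1  -4/3   -2  |  -7/3 ]
  [  0    -8  -10  |    -6 ]
  [ -6    12   18  |    18 ]
Add 6 times R1 to R3.
  [ 1  -4/3   -2  |  -7/3 ]
  [ 0    -8  -10  |    -6 ]
  [ 0     4    6  |     4 ]
Multiply R2 by -1/8.
  [ 1  -4/3   -2  |  -7/3 ]
  [ 0     1  5/4  |   3/4 ]
  [ 0     4    6  |     4 ]
Subtract 4 times R2 from R3.
  [ 1  -4/3   -2  |  -7/3 ]
  [ 0     1  5/4  |   3/4 ]
  [ 0     0    1  |     1 ]
Subtract 5/4 times R3 from R2.
  [ 1  -4/3  -2  |  -7/3 ]
  [ 0     1   0  |  -1/2 ]
  [ 0     0   1  |     1 ]
Add 2 times R3 to R1.
  [ 1  -4/3  0  |  -1/3 ]
  [ 0     1  0  |  -1/2 ]
  [ 0     0  1  |     1 ]
Add 4/3 times R2 to R1.
  [ 1  0  0  |    -1 ]
  [ 0  1  0  |  -1/2 ]
  [ 0  0  1  |     1 ]
Reading off the last column: p = -1, q = -1/2, r = 1.

(-1, -1/2, 1)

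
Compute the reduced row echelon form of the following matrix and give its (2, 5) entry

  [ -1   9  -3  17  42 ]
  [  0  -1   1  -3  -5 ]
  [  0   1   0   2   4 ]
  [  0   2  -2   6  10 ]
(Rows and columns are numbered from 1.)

4

R1 ← -1·R1
  [ 1  -9   3  -17  -42 ]
  [ 0  -1   1   -3   -5 ]
  [ 0   1   0    2    4 ]
  [ 0   2  -2    6   10 ]
R2 ← -1·R2
  [ 1  -9   3  -17  -42 ]
  [ 0   1  -1    3    5 ]
  [ 0   1   0    2    4 ]
  [ 0   2  -2    6   10 ]
R3 ← R3 − R2
  [ 1  -9   3  -17  -42 ]
  [ 0   1  -1    3    5 ]
  [ 0   0   1   -1   -1 ]
  [ 0   2  -2    6   10 ]
R4 ← R4 − 2·R2
  [ 1  -9   3  -17  -42 ]
  [ 0   1  -1    3    5 ]
  [ 0   0   1   -1   -1 ]
  [ 0   0   0    0    0 ]
R2 ← R2 + R3
  [ 1  -9  3  -17  -42 ]
  [ 0   1  0    2    4 ]
  [ 0   0  1   -1   -1 ]
  [ 0   0  0    0    0 ]
R1 ← R1 − 3·R3
  [ 1  -9  0  -14  -39 ]
  [ 0   1  0    2    4 ]
  [ 0   0  1   -1   -1 ]
  [ 0   0  0    0    0 ]
R1 ← R1 + 9·R2
  [ 1  0  0   4  -3 ]
  [ 0  1  0   2   4 ]
  [ 0  0  1  -1  -1 ]
  [ 0  0  0   0   0 ]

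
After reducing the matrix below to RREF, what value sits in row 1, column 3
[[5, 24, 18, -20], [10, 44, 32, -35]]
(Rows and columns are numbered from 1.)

ρ1 → 1/5·ρ1
  [  1  24/5  18/5   -4 ]
  [ 10    44    32  -35 ]
ρ2 → ρ2 − 10·ρ1
  [ 1  24/5  18/5  -4 ]
  [ 0    -4    -4   5 ]
ρ2 → -1/4·ρ2
  [ 1  24/5  18/5    -4 ]
  [ 0     1     1  -5/4 ]
ρ1 → ρ1 − 24/5·ρ2
  [ 1  0  -6/5     2 ]
  [ 0  1     1  -5/4 ]

-6/5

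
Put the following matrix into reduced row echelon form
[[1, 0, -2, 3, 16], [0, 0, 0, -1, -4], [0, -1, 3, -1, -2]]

R2 ↔ R3
  [ 1   0  -2   3  16 ]
  [ 0  -1   3  -1  -2 ]
  [ 0   0   0  -1  -4 ]
R2 -> -1·R2
  [ 1  0  -2   3  16 ]
  [ 0  1  -3   1   2 ]
  [ 0  0   0  -1  -4 ]
R3 -> -1·R3
  [ 1  0  -2  3  16 ]
  [ 0  1  -3  1   2 ]
  [ 0  0   0  1   4 ]
R2 -> R2 − R3
  [ 1  0  -2  3  16 ]
  [ 0  1  -3  0  -2 ]
  [ 0  0   0  1   4 ]
R1 -> R1 − 3·R3
  [ 1  0  -2  0   4 ]
  [ 0  1  -3  0  -2 ]
  [ 0  0   0  1   4 ]

[[1, 0, -2, 0, 4], [0, 1, -3, 0, -2], [0, 0, 0, 1, 4]]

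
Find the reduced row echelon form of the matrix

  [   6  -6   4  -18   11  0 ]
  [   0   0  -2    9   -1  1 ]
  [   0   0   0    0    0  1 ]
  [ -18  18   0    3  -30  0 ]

r1 := 1/6·r1
  [   1  -1  2/3  -3  11/6  0 ]
  [   0   0   -2   9    -1  1 ]
  [   0   0    0   0     0  1 ]
  [ -18  18    0   3   -30  0 ]
r4 := r4 + 18·r1
  [ 1  -1  2/3   -3  11/6  0 ]
  [ 0   0   -2    9    -1  1 ]
  [ 0   0    0    0     0  1 ]
  [ 0   0   12  -51     3  0 ]
r2 := -1/2·r2
  [ 1  -1  2/3    -3  11/6     0 ]
  [ 0   0    1  -9/2   1/2  -1/2 ]
  [ 0   0    0     0     0     1 ]
  [ 0   0   12   -51     3     0 ]
r4 := r4 − 12·r2
  [ 1  -1  2/3    -3  11/6     0 ]
  [ 0   0    1  -9/2   1/2  -1/2 ]
  [ 0   0    0     0     0     1 ]
  [ 0   0    0     3    -3     6 ]
r3 <=> r4
  [ 1  -1  2/3    -3  11/6     0 ]
  [ 0   0    1  -9/2   1/2  -1/2 ]
  [ 0   0    0     3    -3     6 ]
  [ 0   0    0     0     0     1 ]
r3 := 1/3·r3
  [ 1  -1  2/3    -3  11/6     0 ]
  [ 0   0    1  -9/2   1/2  -1/2 ]
  [ 0   0    0     1    -1     2 ]
  [ 0   0    0     0     0     1 ]
r3 := r3 − 2·r4
  [ 1  -1  2/3    -3  11/6     0 ]
  [ 0   0    1  -9/2   1/2  -1/2 ]
  [ 0   0    0     1    -1     0 ]
  [ 0   0    0     0     0     1 ]
r2 := r2 + 1/2·r4
  [ 1  -1  2/3    -3  11/6  0 ]
  [ 0   0    1  -9/2   1/2  0 ]
  [ 0   0    0     1    -1  0 ]
  [ 0   0    0     0     0  1 ]
r2 := r2 + 9/2·r3
  [ 1  -1  2/3  -3  11/6  0 ]
  [ 0   0    1   0    -4  0 ]
  [ 0   0    0   1    -1  0 ]
  [ 0   0    0   0     0  1 ]
r1 := r1 + 3·r3
  [ 1  -1  2/3  0  -7/6  0 ]
  [ 0   0    1  0    -4  0 ]
  [ 0   0    0  1    -1  0 ]
  [ 0   0    0  0     0  1 ]
r1 := r1 − 2/3·r2
  [ 1  -1  0  0  3/2  0 ]
  [ 0   0  1  0   -4  0 ]
  [ 0   0  0  1   -1  0 ]
  [ 0   0  0  0    0  1 ]

[[1, -1, 0, 0, 3/2, 0], [0, 0, 1, 0, -4, 0], [0, 0, 0, 1, -1, 0], [0, 0, 0, 0, 0, 1]]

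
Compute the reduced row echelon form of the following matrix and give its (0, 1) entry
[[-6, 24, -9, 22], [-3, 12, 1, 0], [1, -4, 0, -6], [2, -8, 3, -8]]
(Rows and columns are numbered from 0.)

-4

ρ1 → -1/6·ρ1
  [  1  -4  3/2  -11/3 ]
  [ -3  12    1      0 ]
  [  1  -4    0     -6 ]
  [  2  -8    3     -8 ]
ρ2 → ρ2 + 3·ρ1
  [ 1  -4   3/2  -11/3 ]
  [ 0   0  11/2    -11 ]
  [ 1  -4     0     -6 ]
  [ 2  -8     3     -8 ]
ρ3 → ρ3 − ρ1
  [ 1  -4   3/2  -11/3 ]
  [ 0   0  11/2    -11 ]
  [ 0   0  -3/2   -7/3 ]
  [ 2  -8     3     -8 ]
ρ4 → ρ4 − 2·ρ1
  [ 1  -4   3/2  -11/3 ]
  [ 0   0  11/2    -11 ]
  [ 0   0  -3/2   -7/3 ]
  [ 0   0     0   -2/3 ]
ρ2 → 2/11·ρ2
  [ 1  -4   3/2  -11/3 ]
  [ 0   0     1     -2 ]
  [ 0   0  -3/2   -7/3 ]
  [ 0   0     0   -2/3 ]
ρ3 → ρ3 + 3/2·ρ2
  [ 1  -4  3/2  -11/3 ]
  [ 0   0    1     -2 ]
  [ 0   0    0  -16/3 ]
  [ 0   0    0   -2/3 ]
ρ3 → -3/16·ρ3
  [ 1  -4  3/2  -11/3 ]
  [ 0   0    1     -2 ]
  [ 0   0    0      1 ]
  [ 0   0    0   -2/3 ]
ρ4 → ρ4 + 2/3·ρ3
  [ 1  -4  3/2  -11/3 ]
  [ 0   0    1     -2 ]
  [ 0   0    0      1 ]
  [ 0   0    0      0 ]
ρ2 → ρ2 + 2·ρ3
  [ 1  -4  3/2  -11/3 ]
  [ 0   0    1      0 ]
  [ 0   0    0      1 ]
  [ 0   0    0      0 ]
ρ1 → ρ1 + 11/3·ρ3
  [ 1  -4  3/2  0 ]
  [ 0   0    1  0 ]
  [ 0   0    0  1 ]
  [ 0   0    0  0 ]
ρ1 → ρ1 − 3/2·ρ2
  [ 1  -4  0  0 ]
  [ 0   0  1  0 ]
  [ 0   0  0  1 ]
  [ 0   0  0  0 ]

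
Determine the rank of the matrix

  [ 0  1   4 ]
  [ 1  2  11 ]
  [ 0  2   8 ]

rank = 2

Swap r1 and r2.
  [ 1  2  11 ]
  [ 0  1   4 ]
  [ 0  2   8 ]
Subtract 2 times r2 from r3.
  [ 1  2  11 ]
  [ 0  1   4 ]
  [ 0  0   0 ]
Subtract 2 times r2 from r1.
  [ 1  0  3 ]
  [ 0  1  4 ]
  [ 0  0  0 ]
The reduced form has 2 nonzero rows.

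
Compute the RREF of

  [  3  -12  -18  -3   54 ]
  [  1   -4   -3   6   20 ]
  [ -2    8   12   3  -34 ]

R1 := 1/3·R1
  [  1  -4  -6  -1   18 ]
  [  1  -4  -3   6   20 ]
  [ -2   8  12   3  -34 ]
R2 := R2 − R1
  [  1  -4  -6  -1   18 ]
  [  0   0   3   7    2 ]
  [ -2   8  12   3  -34 ]
R3 := R3 + 2·R1
  [ 1  -4  -6  -1  18 ]
  [ 0   0   3   7   2 ]
  [ 0   0   0   1   2 ]
R2 := 1/3·R2
  [ 1  -4  -6   -1   18 ]
  [ 0   0   1  7/3  2/3 ]
  [ 0   0   0    1    2 ]
R2 := R2 − 7/3·R3
  [ 1  -4  -6  -1  18 ]
  [ 0   0   1   0  -4 ]
  [ 0   0   0   1   2 ]
R1 := R1 + R3
  [ 1  -4  -6  0  20 ]
  [ 0   0   1  0  -4 ]
  [ 0   0   0  1   2 ]
R1 := R1 + 6·R2
  [ 1  -4  0  0  -4 ]
  [ 0   0  1  0  -4 ]
  [ 0   0  0  1   2 ]

[[1, -4, 0, 0, -4], [0, 0, 1, 0, -4], [0, 0, 0, 1, 2]]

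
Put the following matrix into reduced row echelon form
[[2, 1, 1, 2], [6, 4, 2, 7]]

[[1, 0, 1, 1/2], [0, 1, -1, 1]]

ρ1 ← 1/2·ρ1
  [ 1  1/2  1/2  1 ]
  [ 6    4    2  7 ]
ρ2 ← ρ2 − 6·ρ1
  [ 1  1/2  1/2  1 ]
  [ 0    1   -1  1 ]
ρ1 ← ρ1 − 1/2·ρ2
  [ 1  0   1  1/2 ]
  [ 0  1  -1    1 ]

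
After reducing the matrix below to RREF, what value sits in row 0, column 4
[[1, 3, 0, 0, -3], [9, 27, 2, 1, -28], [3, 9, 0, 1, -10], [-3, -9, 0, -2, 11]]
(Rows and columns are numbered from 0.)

ρ2 ← ρ2 − 9·ρ1
  [  1   3  0   0   -3 ]
  [  0   0  2   1   -1 ]
  [  3   9  0   1  -10 ]
  [ -3  -9  0  -2   11 ]
ρ3 ← ρ3 − 3·ρ1
  [  1   3  0   0  -3 ]
  [  0   0  2   1  -1 ]
  [  0   0  0   1  -1 ]
  [ -3  -9  0  -2  11 ]
ρ4 ← ρ4 + 3·ρ1
  [ 1  3  0   0  -3 ]
  [ 0  0  2   1  -1 ]
  [ 0  0  0   1  -1 ]
  [ 0  0  0  -2   2 ]
ρ2 ← 1/2·ρ2
  [ 1  3  0    0    -3 ]
  [ 0  0  1  1/2  -1/2 ]
  [ 0  0  0    1    -1 ]
  [ 0  0  0   -2     2 ]
ρ4 ← ρ4 + 2·ρ3
  [ 1  3  0    0    -3 ]
  [ 0  0  1  1/2  -1/2 ]
  [ 0  0  0    1    -1 ]
  [ 0  0  0    0     0 ]
ρ2 ← ρ2 − 1/2·ρ3
  [ 1  3  0  0  -3 ]
  [ 0  0  1  0   0 ]
  [ 0  0  0  1  -1 ]
  [ 0  0  0  0   0 ]

-3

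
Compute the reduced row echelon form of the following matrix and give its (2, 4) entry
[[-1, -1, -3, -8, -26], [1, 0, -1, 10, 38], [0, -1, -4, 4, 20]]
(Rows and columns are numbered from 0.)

4

R1 := -1·R1
R2 := R2 − R1
R2 := -1·R2
R3 := R3 + R2
R3 := 1/2·R3
R2 := R2 + 2·R3
R1 := R1 − 8·R3
R1 := R1 − R2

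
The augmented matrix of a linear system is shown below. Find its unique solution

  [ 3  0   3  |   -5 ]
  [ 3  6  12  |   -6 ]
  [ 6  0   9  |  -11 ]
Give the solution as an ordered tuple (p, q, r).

(-4/3, 1/3, -1/3)

R1 := 1/3·R1
  [ 1  0   1  |  -5/3 ]
  [ 3  6  12  |    -6 ]
  [ 6  0   9  |   -11 ]
R2 := R2 − 3·R1
  [ 1  0  1  |  -5/3 ]
  [ 0  6  9  |    -1 ]
  [ 6  0  9  |   -11 ]
R3 := R3 − 6·R1
  [ 1  0  1  |  -5/3 ]
  [ 0  6  9  |    -1 ]
  [ 0  0  3  |    -1 ]
R2 := 1/6·R2
  [ 1  0    1  |  -5/3 ]
  [ 0  1  3/2  |  -1/6 ]
  [ 0  0    3  |    -1 ]
R3 := 1/3·R3
  [ 1  0    1  |  -5/3 ]
  [ 0  1  3/2  |  -1/6 ]
  [ 0  0    1  |  -1/3 ]
R2 := R2 − 3/2·R3
  [ 1  0  1  |  -5/3 ]
  [ 0  1  0  |   1/3 ]
  [ 0  0  1  |  -1/3 ]
R1 := R1 − R3
  [ 1  0  0  |  -4/3 ]
  [ 0  1  0  |   1/3 ]
  [ 0  0  1  |  -1/3 ]
Reading off the last column: p = -4/3, q = 1/3, r = -1/3.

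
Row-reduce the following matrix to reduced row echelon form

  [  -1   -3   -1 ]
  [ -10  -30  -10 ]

[[1, 3, 1], [0, 0, 0]]

ρ1 → -1·ρ1
  [   1    3    1 ]
  [ -10  -30  -10 ]
ρ2 → ρ2 + 10·ρ1
  [ 1  3  1 ]
  [ 0  0  0 ]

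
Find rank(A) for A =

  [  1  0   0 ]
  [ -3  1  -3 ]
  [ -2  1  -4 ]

rank = 3

R2 → R2 + 3·R1
R3 → R3 + 2·R1
R3 → R3 − R2
R3 → -1·R3
R2 → R2 + 3·R3
The reduced form has 3 nonzero rows.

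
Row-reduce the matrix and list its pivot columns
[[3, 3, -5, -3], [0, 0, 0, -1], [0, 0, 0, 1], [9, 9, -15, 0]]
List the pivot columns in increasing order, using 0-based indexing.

0, 3

Multiply R1 by 1/3.
  [ 1  1  -5/3  -1 ]
  [ 0  0     0  -1 ]
  [ 0  0     0   1 ]
  [ 9  9   -15   0 ]
Subtract 9 times R1 from R4.
  [ 1  1  -5/3  -1 ]
  [ 0  0     0  -1 ]
  [ 0  0     0   1 ]
  [ 0  0     0   9 ]
Multiply R2 by -1.
  [ 1  1  -5/3  -1 ]
  [ 0  0     0   1 ]
  [ 0  0     0   1 ]
  [ 0  0     0   9 ]
Subtract R2 from R3.
  [ 1  1  -5/3  -1 ]
  [ 0  0     0   1 ]
  [ 0  0     0   0 ]
  [ 0  0     0   9 ]
Subtract 9 times R2 from R4.
  [ 1  1  -5/3  -1 ]
  [ 0  0     0   1 ]
  [ 0  0     0   0 ]
  [ 0  0     0   0 ]
Add R2 to R1.
  [ 1  1  -5/3  0 ]
  [ 0  0     0  1 ]
  [ 0  0     0  0 ]
  [ 0  0     0  0 ]
Pivot columns are the columns containing a leading 1.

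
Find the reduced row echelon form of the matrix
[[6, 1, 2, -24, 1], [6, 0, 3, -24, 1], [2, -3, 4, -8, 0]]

[[1, 0, 1/2, -4, 0], [0, 1, -1, 0, 0], [0, 0, 0, 0, 1]]

R1 := 1/6·R1
  [ 1  1/6  1/3   -4  1/6 ]
  [ 6    0    3  -24    1 ]
  [ 2   -3    4   -8    0 ]
R2 := R2 − 6·R1
  [ 1  1/6  1/3  -4  1/6 ]
  [ 0   -1    1   0    0 ]
  [ 2   -3    4  -8    0 ]
R3 := R3 − 2·R1
  [ 1    1/6   1/3  -4   1/6 ]
  [ 0     -1     1   0     0 ]
  [ 0  -10/3  10/3   0  -1/3 ]
R2 := -1·R2
  [ 1    1/6   1/3  -4   1/6 ]
  [ 0      1    -1   0     0 ]
  [ 0  -10/3  10/3   0  -1/3 ]
R3 := R3 + 10/3·R2
  [ 1  1/6  1/3  -4   1/6 ]
  [ 0    1   -1   0     0 ]
  [ 0    0    0   0  -1/3 ]
R3 := -3·R3
  [ 1  1/6  1/3  -4  1/6 ]
  [ 0    1   -1   0    0 ]
  [ 0    0    0   0    1 ]
R1 := R1 − 1/6·R3
  [ 1  1/6  1/3  -4  0 ]
  [ 0    1   -1   0  0 ]
  [ 0    0    0   0  1 ]
R1 := R1 − 1/6·R2
  [ 1  0  1/2  -4  0 ]
  [ 0  1   -1   0  0 ]
  [ 0  0    0   0  1 ]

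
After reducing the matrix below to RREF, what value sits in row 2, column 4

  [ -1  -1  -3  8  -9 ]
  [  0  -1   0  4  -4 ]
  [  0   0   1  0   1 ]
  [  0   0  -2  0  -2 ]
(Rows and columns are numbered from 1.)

ρ1 -> -1·ρ1
  [ 1   1   3  -8   9 ]
  [ 0  -1   0   4  -4 ]
  [ 0   0   1   0   1 ]
  [ 0   0  -2   0  -2 ]
ρ2 -> -1·ρ2
  [ 1  1   3  -8   9 ]
  [ 0  1   0  -4   4 ]
  [ 0  0   1   0   1 ]
  [ 0  0  -2   0  -2 ]
ρ4 -> ρ4 + 2·ρ3
  [ 1  1  3  -8  9 ]
  [ 0  1  0  -4  4 ]
  [ 0  0  1   0  1 ]
  [ 0  0  0   0  0 ]
ρ1 -> ρ1 − 3·ρ3
  [ 1  1  0  -8  6 ]
  [ 0  1  0  -4  4 ]
  [ 0  0  1   0  1 ]
  [ 0  0  0   0  0 ]
ρ1 -> ρ1 − ρ2
  [ 1  0  0  -4  2 ]
  [ 0  1  0  -4  4 ]
  [ 0  0  1   0  1 ]
  [ 0  0  0   0  0 ]

-4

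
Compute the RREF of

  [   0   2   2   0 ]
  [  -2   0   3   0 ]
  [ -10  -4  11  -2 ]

r1 ↔ r2
  [  -2   0   3   0 ]
  [   0   2   2   0 ]
  [ -10  -4  11  -2 ]
r1 ← -1/2·r1
  [   1   0  -3/2   0 ]
  [   0   2     2   0 ]
  [ -10  -4    11  -2 ]
r3 ← r3 + 10·r1
  [ 1   0  -3/2   0 ]
  [ 0   2     2   0 ]
  [ 0  -4    -4  -2 ]
r2 ← 1/2·r2
  [ 1   0  -3/2   0 ]
  [ 0   1     1   0 ]
  [ 0  -4    -4  -2 ]
r3 ← r3 + 4·r2
  [ 1  0  -3/2   0 ]
  [ 0  1     1   0 ]
  [ 0  0     0  -2 ]
r3 ← -1/2·r3
  [ 1  0  -3/2  0 ]
  [ 0  1     1  0 ]
  [ 0  0     0  1 ]

[[1, 0, -3/2, 0], [0, 1, 1, 0], [0, 0, 0, 1]]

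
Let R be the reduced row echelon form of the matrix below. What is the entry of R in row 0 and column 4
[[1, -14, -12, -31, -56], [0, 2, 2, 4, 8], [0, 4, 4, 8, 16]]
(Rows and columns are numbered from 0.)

0

Multiply R2 by 1/2.
Subtract 4 times R2 from R3.
Add 14 times R2 to R1.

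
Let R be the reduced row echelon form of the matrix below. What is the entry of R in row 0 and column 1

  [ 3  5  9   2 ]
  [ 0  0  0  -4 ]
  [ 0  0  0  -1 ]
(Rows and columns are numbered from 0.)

r1 ← 1/3·r1
  [ 1  5/3  3  2/3 ]
  [ 0    0  0   -4 ]
  [ 0    0  0   -1 ]
r2 ← -1/4·r2
  [ 1  5/3  3  2/3 ]
  [ 0    0  0    1 ]
  [ 0    0  0   -1 ]
r3 ← r3 + r2
  [ 1  5/3  3  2/3 ]
  [ 0    0  0    1 ]
  [ 0    0  0    0 ]
r1 ← r1 − 2/3·r2
  [ 1  5/3  3  0 ]
  [ 0    0  0  1 ]
  [ 0    0  0  0 ]

5/3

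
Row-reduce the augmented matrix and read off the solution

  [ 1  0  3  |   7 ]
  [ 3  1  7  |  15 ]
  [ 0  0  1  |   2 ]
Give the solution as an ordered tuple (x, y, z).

ρ2 ← ρ2 − 3·ρ1
  [ 1  0   3  |   7 ]
  [ 0  1  -2  |  -6 ]
  [ 0  0   1  |   2 ]
ρ2 ← ρ2 + 2·ρ3
  [ 1  0  3  |   7 ]
  [ 0  1  0  |  -2 ]
  [ 0  0  1  |   2 ]
ρ1 ← ρ1 − 3·ρ3
  [ 1  0  0  |   1 ]
  [ 0  1  0  |  -2 ]
  [ 0  0  1  |   2 ]
Reading off the last column: x = 1, y = -2, z = 2.

(1, -2, 2)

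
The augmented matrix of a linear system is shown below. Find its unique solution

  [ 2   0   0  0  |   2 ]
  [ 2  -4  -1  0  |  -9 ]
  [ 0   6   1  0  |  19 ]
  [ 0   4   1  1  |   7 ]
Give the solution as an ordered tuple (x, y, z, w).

Multiply ρ1 by 1/2.
  [ 1   0   0  0  |   1 ]
  [ 2  -4  -1  0  |  -9 ]
  [ 0   6   1  0  |  19 ]
  [ 0   4   1  1  |   7 ]
Subtract 2 times ρ1 from ρ2.
  [ 1   0   0  0  |    1 ]
  [ 0  -4  -1  0  |  -11 ]
  [ 0   6   1  0  |   19 ]
  [ 0   4   1  1  |    7 ]
Multiply ρ2 by -1/4.
  [ 1  0    0  0  |     1 ]
  [ 0  1  1/4  0  |  11/4 ]
  [ 0  6    1  0  |    19 ]
  [ 0  4    1  1  |     7 ]
Subtract 6 times ρ2 from ρ3.
  [ 1  0     0  0  |     1 ]
  [ 0  1   1/4  0  |  11/4 ]
  [ 0  0  -1/2  0  |   5/2 ]
  [ 0  4     1  1  |     7 ]
Subtract 4 times ρ2 from ρ4.
  [ 1  0     0  0  |     1 ]
  [ 0  1   1/4  0  |  11/4 ]
  [ 0  0  -1/2  0  |   5/2 ]
  [ 0  0     0  1  |    -4 ]
Multiply ρ3 by -2.
  [ 1  0    0  0  |     1 ]
  [ 0  1  1/4  0  |  11/4 ]
  [ 0  0    1  0  |    -5 ]
  [ 0  0    0  1  |    -4 ]
Subtract 1/4 times ρ3 from ρ2.
  [ 1  0  0  0  |   1 ]
  [ 0  1  0  0  |   4 ]
  [ 0  0  1  0  |  -5 ]
  [ 0  0  0  1  |  -4 ]
Reading off the last column: x = 1, y = 4, z = -5, w = -4.

(1, 4, -5, -4)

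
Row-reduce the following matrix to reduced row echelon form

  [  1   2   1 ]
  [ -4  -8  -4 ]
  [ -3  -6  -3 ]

[[1, 2, 1], [0, 0, 0], [0, 0, 0]]

r2 := r2 + 4·r1
r3 := r3 + 3·r1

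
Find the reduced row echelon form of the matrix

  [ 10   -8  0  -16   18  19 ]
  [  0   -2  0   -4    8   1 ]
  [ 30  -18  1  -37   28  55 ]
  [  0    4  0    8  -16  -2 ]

Multiply ρ1 by 1/10.
Subtract 30 times ρ1 from ρ3.
Multiply ρ2 by -1/2.
Subtract 6 times ρ2 from ρ3.
Subtract 4 times ρ2 from ρ4.
Add 4/5 times ρ2 to ρ1.

[[1, 0, 0, 0, -7/5, 3/2], [0, 1, 0, 2, -4, -1/2], [0, 0, 1, -1, -2, 1], [0, 0, 0, 0, 0, 0]]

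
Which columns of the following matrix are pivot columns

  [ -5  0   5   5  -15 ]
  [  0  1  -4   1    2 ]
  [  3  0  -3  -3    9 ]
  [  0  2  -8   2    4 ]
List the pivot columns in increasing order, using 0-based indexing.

0, 1

R1 ← -1/5·R1
R3 ← R3 − 3·R1
R4 ← R4 − 2·R2
Pivot columns are the columns containing a leading 1.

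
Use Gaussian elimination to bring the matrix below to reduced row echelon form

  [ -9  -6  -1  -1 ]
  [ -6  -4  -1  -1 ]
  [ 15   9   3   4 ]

[[1, 0, 0, 2/3], [0, 1, 0, -1], [0, 0, 1, 1]]

R1 ← -1/9·R1
R2 ← R2 + 6·R1
R3 ← R3 − 15·R1
R2 ↔ R3
R2 ← -1·R2
R3 ← -3·R3
R2 ← R2 + 4/3·R3
R1 ← R1 − 1/9·R3
R1 ← R1 − 2/3·R2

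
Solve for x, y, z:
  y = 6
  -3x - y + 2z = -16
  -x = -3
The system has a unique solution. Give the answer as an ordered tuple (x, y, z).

Form the augmented matrix and row-reduce:
  [  0   1  0  |    6 ]
  [ -3  -1  2  |  -16 ]
  [ -1   0  0  |   -3 ]
Swap R1 and R2.
  [ -3  -1  2  |  -16 ]
  [  0   1  0  |    6 ]
  [ -1   0  0  |   -3 ]
Multiply R1 by -1/3.
  [  1  1/3  -2/3  |  16/3 ]
  [  0    1     0  |     6 ]
  [ -1    0     0  |    -3 ]
Add R1 to R3.
  [ 1  1/3  -2/3  |  16/3 ]
  [ 0    1     0  |     6 ]
  [ 0  1/3  -2/3  |   7/3 ]
Subtract 1/3 times R2 from R3.
  [ 1  1/3  -2/3  |  16/3 ]
  [ 0    1     0  |     6 ]
  [ 0    0  -2/3  |   1/3 ]
Multiply R3 by -3/2.
  [ 1  1/3  -2/3  |  16/3 ]
  [ 0    1     0  |     6 ]
  [ 0    0     1  |  -1/2 ]
Add 2/3 times R3 to R1.
  [ 1  1/3  0  |     5 ]
  [ 0    1  0  |     6 ]
  [ 0    0  1  |  -1/2 ]
Subtract 1/3 times R2 from R1.
  [ 1  0  0  |     3 ]
  [ 0  1  0  |     6 ]
  [ 0  0  1  |  -1/2 ]
Reading off the last column: x = 3, y = 6, z = -1/2.

(3, 6, -1/2)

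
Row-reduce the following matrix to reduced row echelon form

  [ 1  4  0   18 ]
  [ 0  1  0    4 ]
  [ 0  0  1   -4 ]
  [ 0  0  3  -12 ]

R4 := R4 − 3·R3
  [ 1  4  0  18 ]
  [ 0  1  0   4 ]
  [ 0  0  1  -4 ]
  [ 0  0  0   0 ]
R1 := R1 − 4·R2
  [ 1  0  0   2 ]
  [ 0  1  0   4 ]
  [ 0  0  1  -4 ]
  [ 0  0  0   0 ]

[[1, 0, 0, 2], [0, 1, 0, 4], [0, 0, 1, -4], [0, 0, 0, 0]]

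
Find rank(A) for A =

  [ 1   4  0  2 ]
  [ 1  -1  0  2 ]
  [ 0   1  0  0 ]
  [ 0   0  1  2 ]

R2 := R2 − R1
  [ 1   4  0  2 ]
  [ 0  -5  0  0 ]
  [ 0   1  0  0 ]
  [ 0   0  1  2 ]
R2 := -1/5·R2
  [ 1  4  0  2 ]
  [ 0  1  0  0 ]
  [ 0  1  0  0 ]
  [ 0  0  1  2 ]
R3 := R3 − R2
  [ 1  4  0  2 ]
  [ 0  1  0  0 ]
  [ 0  0  0  0 ]
  [ 0  0  1  2 ]
R3 <=> R4
  [ 1  4  0  2 ]
  [ 0  1  0  0 ]
  [ 0  0  1  2 ]
  [ 0  0  0  0 ]
R1 := R1 − 4·R2
  [ 1  0  0  2 ]
  [ 0  1  0  0 ]
  [ 0  0  1  2 ]
  [ 0  0  0  0 ]
The reduced form has 3 nonzero rows.

rank = 3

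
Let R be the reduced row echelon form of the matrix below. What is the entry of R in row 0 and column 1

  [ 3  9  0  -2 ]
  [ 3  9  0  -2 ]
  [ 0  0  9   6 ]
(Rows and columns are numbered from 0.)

Multiply ρ1 by 1/3.
  [ 1  3  0  -2/3 ]
  [ 3  9  0    -2 ]
  [ 0  0  9     6 ]
Subtract 3 times ρ1 from ρ2.
  [ 1  3  0  -2/3 ]
  [ 0  0  0     0 ]
  [ 0  0  9     6 ]
Swap ρ2 and ρ3.
  [ 1  3  0  -2/3 ]
  [ 0  0  9     6 ]
  [ 0  0  0     0 ]
Multiply ρ2 by 1/9.
  [ 1  3  0  -2/3 ]
  [ 0  0  1   2/3 ]
  [ 0  0  0     0 ]

3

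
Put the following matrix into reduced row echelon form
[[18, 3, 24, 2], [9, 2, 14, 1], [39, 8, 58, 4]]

[[1, 0, 2/3, 0], [0, 1, 4, 0], [0, 0, 0, 1]]

ρ1 := 1/18·ρ1
  [  1  1/6  4/3  1/9 ]
  [  9    2   14    1 ]
  [ 39    8   58    4 ]
ρ2 := ρ2 − 9·ρ1
  [  1  1/6  4/3  1/9 ]
  [  0  1/2    2    0 ]
  [ 39    8   58    4 ]
ρ3 := ρ3 − 39·ρ1
  [ 1  1/6  4/3   1/9 ]
  [ 0  1/2    2     0 ]
  [ 0  3/2    6  -1/3 ]
ρ2 := 2·ρ2
  [ 1  1/6  4/3   1/9 ]
  [ 0    1    4     0 ]
  [ 0  3/2    6  -1/3 ]
ρ3 := ρ3 − 3/2·ρ2
  [ 1  1/6  4/3   1/9 ]
  [ 0    1    4     0 ]
  [ 0    0    0  -1/3 ]
ρ3 := -3·ρ3
  [ 1  1/6  4/3  1/9 ]
  [ 0    1    4    0 ]
  [ 0    0    0    1 ]
ρ1 := ρ1 − 1/9·ρ3
  [ 1  1/6  4/3  0 ]
  [ 0    1    4  0 ]
  [ 0    0    0  1 ]
ρ1 := ρ1 − 1/6·ρ2
  [ 1  0  2/3  0 ]
  [ 0  1    4  0 ]
  [ 0  0    0  1 ]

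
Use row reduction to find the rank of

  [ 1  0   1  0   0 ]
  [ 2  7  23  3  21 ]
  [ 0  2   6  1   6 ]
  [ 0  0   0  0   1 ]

rank = 4

R2 -> R2 − 2·R1
R2 -> 1/7·R2
R3 -> R3 − 2·R2
R3 -> 7·R3
R2 -> R2 − 3·R4
R2 -> R2 − 3/7·R3
The reduced form has 4 nonzero rows.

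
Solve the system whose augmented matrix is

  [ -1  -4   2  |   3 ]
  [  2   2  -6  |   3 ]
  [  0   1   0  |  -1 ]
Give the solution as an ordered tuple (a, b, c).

Multiply ρ1 by -1.
  [ 1  4  -2  |  -3 ]
  [ 2  2  -6  |   3 ]
  [ 0  1   0  |  -1 ]
Subtract 2 times ρ1 from ρ2.
  [ 1   4  -2  |  -3 ]
  [ 0  -6  -2  |   9 ]
  [ 0   1   0  |  -1 ]
Multiply ρ2 by -1/6.
  [ 1  4   -2  |    -3 ]
  [ 0  1  1/3  |  -3/2 ]
  [ 0  1    0  |    -1 ]
Subtract ρ2 from ρ3.
  [ 1  4    -2  |    -3 ]
  [ 0  1   1/3  |  -3/2 ]
  [ 0  0  -1/3  |   1/2 ]
Multiply ρ3 by -3.
  [ 1  4   -2  |    -3 ]
  [ 0  1  1/3  |  -3/2 ]
  [ 0  0    1  |  -3/2 ]
Subtract 1/3 times ρ3 from ρ2.
  [ 1  4  -2  |    -3 ]
  [ 0  1   0  |    -1 ]
  [ 0  0   1  |  -3/2 ]
Add 2 times ρ3 to ρ1.
  [ 1  4  0  |    -6 ]
  [ 0  1  0  |    -1 ]
  [ 0  0  1  |  -3/2 ]
Subtract 4 times ρ2 from ρ1.
  [ 1  0  0  |    -2 ]
  [ 0  1  0  |    -1 ]
  [ 0  0  1  |  -3/2 ]
Reading off the last column: a = -2, b = -1, c = -3/2.

(-2, -1, -3/2)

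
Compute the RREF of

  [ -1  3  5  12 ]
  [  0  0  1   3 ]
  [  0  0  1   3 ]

ρ1 ← -1·ρ1
ρ3 ← ρ3 − ρ2
ρ1 ← ρ1 + 5·ρ2

[[1, -3, 0, 3], [0, 0, 1, 3], [0, 0, 0, 0]]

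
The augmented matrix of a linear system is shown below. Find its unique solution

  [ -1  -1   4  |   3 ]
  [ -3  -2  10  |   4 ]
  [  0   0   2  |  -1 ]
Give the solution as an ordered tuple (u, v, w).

(1, -6, -1/2)

R1 ← -1·R1
R2 ← R2 + 3·R1
R3 ← 1/2·R3
R2 ← R2 + 2·R3
R1 ← R1 + 4·R3
R1 ← R1 − R2
Reading off the last column: u = 1, v = -6, w = -1/2.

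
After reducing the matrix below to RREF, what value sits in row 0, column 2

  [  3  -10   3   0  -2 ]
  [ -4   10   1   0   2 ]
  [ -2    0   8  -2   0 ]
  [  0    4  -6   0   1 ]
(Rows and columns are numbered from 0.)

Multiply R1 by 1/3.
Add 4 times R1 to R2.
Add 2 times R1 to R3.
Multiply R2 by -3/10.
Add 20/3 times R2 to R3.
Subtract 4 times R2 from R4.
Multiply R3 by -1/2.
Multiply R4 by 5.
Subtract 1/5 times R4 from R2.
Add 2/3 times R4 to R1.
Add 10/3 times R2 to R1.

-4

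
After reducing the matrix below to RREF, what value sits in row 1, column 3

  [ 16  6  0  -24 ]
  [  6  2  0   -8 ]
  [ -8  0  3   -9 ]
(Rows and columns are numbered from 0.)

-4

ρ1 -> 1/16·ρ1
  [  1  3/8  0  -3/2 ]
  [  6    2  0    -8 ]
  [ -8    0  3    -9 ]
ρ2 -> ρ2 − 6·ρ1
  [  1   3/8  0  -3/2 ]
  [  0  -1/4  0     1 ]
  [ -8     0  3    -9 ]
ρ3 -> ρ3 + 8·ρ1
  [ 1   3/8  0  -3/2 ]
  [ 0  -1/4  0     1 ]
  [ 0     3  3   -21 ]
ρ2 -> -4·ρ2
  [ 1  3/8  0  -3/2 ]
  [ 0    1  0    -4 ]
  [ 0    3  3   -21 ]
ρ3 -> ρ3 − 3·ρ2
  [ 1  3/8  0  -3/2 ]
  [ 0    1  0    -4 ]
  [ 0    0  3    -9 ]
ρ3 -> 1/3·ρ3
  [ 1  3/8  0  -3/2 ]
  [ 0    1  0    -4 ]
  [ 0    0  1    -3 ]
ρ1 -> ρ1 − 3/8·ρ2
  [ 1  0  0   0 ]
  [ 0  1  0  -4 ]
  [ 0  0  1  -3 ]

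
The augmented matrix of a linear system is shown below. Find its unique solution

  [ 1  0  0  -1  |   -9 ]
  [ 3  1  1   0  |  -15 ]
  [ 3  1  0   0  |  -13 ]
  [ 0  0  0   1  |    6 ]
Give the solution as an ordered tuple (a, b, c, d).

r2 := r2 − 3·r1
r3 := r3 − 3·r1
r3 := r3 − r2
r3 := -1·r3
r2 := r2 − 3·r4
r1 := r1 + r4
r2 := r2 − r3
Reading off the last column: a = -3, b = -4, c = -2, d = 6.

(-3, -4, -2, 6)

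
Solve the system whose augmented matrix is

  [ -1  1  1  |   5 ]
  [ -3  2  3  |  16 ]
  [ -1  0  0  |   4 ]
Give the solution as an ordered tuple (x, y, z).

(-4, -1, 2)

ρ1 → -1·ρ1
  [  1  -1  -1  |  -5 ]
  [ -3   2   3  |  16 ]
  [ -1   0   0  |   4 ]
ρ2 → ρ2 + 3·ρ1
  [  1  -1  -1  |  -5 ]
  [  0  -1   0  |   1 ]
  [ -1   0   0  |   4 ]
ρ3 → ρ3 + ρ1
  [ 1  -1  -1  |  -5 ]
  [ 0  -1   0  |   1 ]
  [ 0  -1  -1  |  -1 ]
ρ2 → -1·ρ2
  [ 1  -1  -1  |  -5 ]
  [ 0   1   0  |  -1 ]
  [ 0  -1  -1  |  -1 ]
ρ3 → ρ3 + ρ2
  [ 1  -1  -1  |  -5 ]
  [ 0   1   0  |  -1 ]
  [ 0   0  -1  |  -2 ]
ρ3 → -1·ρ3
  [ 1  -1  -1  |  -5 ]
  [ 0   1   0  |  -1 ]
  [ 0   0   1  |   2 ]
ρ1 → ρ1 + ρ3
  [ 1  -1  0  |  -3 ]
  [ 0   1  0  |  -1 ]
  [ 0   0  1  |   2 ]
ρ1 → ρ1 + ρ2
  [ 1  0  0  |  -4 ]
  [ 0  1  0  |  -1 ]
  [ 0  0  1  |   2 ]
Reading off the last column: x = -4, y = -1, z = 2.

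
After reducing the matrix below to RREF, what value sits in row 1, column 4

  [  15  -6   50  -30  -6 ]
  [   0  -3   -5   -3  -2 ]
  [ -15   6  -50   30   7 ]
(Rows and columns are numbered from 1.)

-8/5

r1 -> 1/15·r1
  [   1  -2/5  10/3  -2  -2/5 ]
  [   0    -3    -5  -3    -2 ]
  [ -15     6   -50  30     7 ]
r3 -> r3 + 15·r1
  [ 1  -2/5  10/3  -2  -2/5 ]
  [ 0    -3    -5  -3    -2 ]
  [ 0     0     0   0     1 ]
r2 -> -1/3·r2
  [ 1  -2/5  10/3  -2  -2/5 ]
  [ 0     1   5/3   1   2/3 ]
  [ 0     0     0   0     1 ]
r2 -> r2 − 2/3·r3
  [ 1  -2/5  10/3  -2  -2/5 ]
  [ 0     1   5/3   1     0 ]
  [ 0     0     0   0     1 ]
r1 -> r1 + 2/5·r3
  [ 1  -2/5  10/3  -2  0 ]
  [ 0     1   5/3   1  0 ]
  [ 0     0     0   0  1 ]
r1 -> r1 + 2/5·r2
  [ 1  0    4  -8/5  0 ]
  [ 0  1  5/3     1  0 ]
  [ 0  0    0     0  1 ]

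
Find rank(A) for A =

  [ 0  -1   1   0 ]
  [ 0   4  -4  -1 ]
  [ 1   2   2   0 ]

ρ1 ↔ ρ3
ρ2 -> 1/4·ρ2
ρ3 -> ρ3 + ρ2
ρ3 -> -4·ρ3
ρ2 -> ρ2 + 1/4·ρ3
ρ1 -> ρ1 − 2·ρ2
The reduced form has 3 nonzero rows.

rank = 3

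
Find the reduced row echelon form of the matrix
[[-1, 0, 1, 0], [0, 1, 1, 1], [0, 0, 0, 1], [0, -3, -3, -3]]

ρ1 → -1·ρ1
  [ 1   0  -1   0 ]
  [ 0   1   1   1 ]
  [ 0   0   0   1 ]
  [ 0  -3  -3  -3 ]
ρ4 → ρ4 + 3·ρ2
  [ 1  0  -1  0 ]
  [ 0  1   1  1 ]
  [ 0  0   0  1 ]
  [ 0  0   0  0 ]
ρ2 → ρ2 − ρ3
  [ 1  0  -1  0 ]
  [ 0  1   1  0 ]
  [ 0  0   0  1 ]
  [ 0  0   0  0 ]

[[1, 0, -1, 0], [0, 1, 1, 0], [0, 0, 0, 1], [0, 0, 0, 0]]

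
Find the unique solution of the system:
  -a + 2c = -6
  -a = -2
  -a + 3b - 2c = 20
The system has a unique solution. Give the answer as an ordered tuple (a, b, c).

Form the augmented matrix and row-reduce:
  [ -1  0   2  |  -6 ]
  [ -1  0   0  |  -2 ]
  [ -1  3  -2  |  20 ]
Multiply ρ1 by -1.
  [  1  0  -2  |   6 ]
  [ -1  0   0  |  -2 ]
  [ -1  3  -2  |  20 ]
Add ρ1 to ρ2.
  [  1  0  -2  |   6 ]
  [  0  0  -2  |   4 ]
  [ -1  3  -2  |  20 ]
Add ρ1 to ρ3.
  [ 1  0  -2  |   6 ]
  [ 0  0  -2  |   4 ]
  [ 0  3  -4  |  26 ]
Swap ρ2 and ρ3.
  [ 1  0  -2  |   6 ]
  [ 0  3  -4  |  26 ]
  [ 0  0  -2  |   4 ]
Multiply ρ2 by 1/3.
  [ 1  0    -2  |     6 ]
  [ 0  1  -4/3  |  26/3 ]
  [ 0  0    -2  |     4 ]
Multiply ρ3 by -1/2.
  [ 1  0    -2  |     6 ]
  [ 0  1  -4/3  |  26/3 ]
  [ 0  0     1  |    -2 ]
Add 4/3 times ρ3 to ρ2.
  [ 1  0  -2  |   6 ]
  [ 0  1   0  |   6 ]
  [ 0  0   1  |  -2 ]
Add 2 times ρ3 to ρ1.
  [ 1  0  0  |   2 ]
  [ 0  1  0  |   6 ]
  [ 0  0  1  |  -2 ]
Reading off the last column: a = 2, b = 6, c = -2.

(2, 6, -2)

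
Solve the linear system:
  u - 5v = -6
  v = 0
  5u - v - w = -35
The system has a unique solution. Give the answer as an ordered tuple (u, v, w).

Form the augmented matrix and row-reduce:
  [ 1  -5   0  |   -6 ]
  [ 0   1   0  |    0 ]
  [ 5  -1  -1  |  -35 ]
ρ3 := ρ3 − 5·ρ1
  [ 1  -5   0  |  -6 ]
  [ 0   1   0  |   0 ]
  [ 0  24  -1  |  -5 ]
ρ3 := ρ3 − 24·ρ2
  [ 1  -5   0  |  -6 ]
  [ 0   1   0  |   0 ]
  [ 0   0  -1  |  -5 ]
ρ3 := -1·ρ3
  [ 1  -5  0  |  -6 ]
  [ 0   1  0  |   0 ]
  [ 0   0  1  |   5 ]
ρ1 := ρ1 + 5·ρ2
  [ 1  0  0  |  -6 ]
  [ 0  1  0  |   0 ]
  [ 0  0  1  |   5 ]
Reading off the last column: u = -6, v = 0, w = 5.

(-6, 0, 5)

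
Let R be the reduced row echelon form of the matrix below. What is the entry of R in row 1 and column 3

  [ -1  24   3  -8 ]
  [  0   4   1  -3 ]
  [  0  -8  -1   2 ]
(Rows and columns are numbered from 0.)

ρ1 -> -1·ρ1
  [ 1  -24  -3   8 ]
  [ 0    4   1  -3 ]
  [ 0   -8  -1   2 ]
ρ2 -> 1/4·ρ2
  [ 1  -24   -3     8 ]
  [ 0    1  1/4  -3/4 ]
  [ 0   -8   -1     2 ]
ρ3 -> ρ3 + 8·ρ2
  [ 1  -24   -3     8 ]
  [ 0    1  1/4  -3/4 ]
  [ 0    0    1    -4 ]
ρ2 -> ρ2 − 1/4·ρ3
  [ 1  -24  -3    8 ]
  [ 0    1   0  1/4 ]
  [ 0    0   1   -4 ]
ρ1 -> ρ1 + 3·ρ3
  [ 1  -24  0   -4 ]
  [ 0    1  0  1/4 ]
  [ 0    0  1   -4 ]
ρ1 -> ρ1 + 24·ρ2
  [ 1  0  0    2 ]
  [ 0  1  0  1/4 ]
  [ 0  0  1   -4 ]

1/4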